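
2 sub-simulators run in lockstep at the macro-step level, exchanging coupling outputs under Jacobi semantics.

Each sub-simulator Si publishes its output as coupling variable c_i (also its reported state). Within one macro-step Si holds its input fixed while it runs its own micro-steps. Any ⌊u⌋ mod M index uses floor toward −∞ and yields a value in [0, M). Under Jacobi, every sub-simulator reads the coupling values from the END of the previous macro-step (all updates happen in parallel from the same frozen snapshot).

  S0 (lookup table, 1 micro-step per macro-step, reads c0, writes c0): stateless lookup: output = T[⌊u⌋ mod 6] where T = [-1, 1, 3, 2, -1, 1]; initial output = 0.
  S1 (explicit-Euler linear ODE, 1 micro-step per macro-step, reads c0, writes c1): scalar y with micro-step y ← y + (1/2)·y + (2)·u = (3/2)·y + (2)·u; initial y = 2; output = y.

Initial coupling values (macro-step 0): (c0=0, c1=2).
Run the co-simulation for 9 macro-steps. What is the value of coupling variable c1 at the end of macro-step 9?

macro 1: S0 reads c0=0 → after 1×micro: -1; S1 reads c0=0 → after 1×micro: 3 ⇒ (c0=-1, c1=3)
macro 2: S0 reads c0=-1 → after 1×micro: 1; S1 reads c0=-1 → after 1×micro: 5/2 ⇒ (c0=1, c1=5/2)
macro 3: S0 reads c0=1 → after 1×micro: 1; S1 reads c0=1 → after 1×micro: 23/4 ⇒ (c0=1, c1=23/4)
macro 4: S0 reads c0=1 → after 1×micro: 1; S1 reads c0=1 → after 1×micro: 85/8 ⇒ (c0=1, c1=85/8)
macro 5: S0 reads c0=1 → after 1×micro: 1; S1 reads c0=1 → after 1×micro: 287/16 ⇒ (c0=1, c1=287/16)
macro 6: S0 reads c0=1 → after 1×micro: 1; S1 reads c0=1 → after 1×micro: 925/32 ⇒ (c0=1, c1=925/32)
macro 7: S0 reads c0=1 → after 1×micro: 1; S1 reads c0=1 → after 1×micro: 2903/64 ⇒ (c0=1, c1=2903/64)
macro 8: S0 reads c0=1 → after 1×micro: 1; S1 reads c0=1 → after 1×micro: 8965/128 ⇒ (c0=1, c1=8965/128)
macro 9: S0 reads c0=1 → after 1×micro: 1; S1 reads c0=1 → after 1×micro: 27407/256 ⇒ (c0=1, c1=27407/256)

c1 at macro-step 9 = 27407/256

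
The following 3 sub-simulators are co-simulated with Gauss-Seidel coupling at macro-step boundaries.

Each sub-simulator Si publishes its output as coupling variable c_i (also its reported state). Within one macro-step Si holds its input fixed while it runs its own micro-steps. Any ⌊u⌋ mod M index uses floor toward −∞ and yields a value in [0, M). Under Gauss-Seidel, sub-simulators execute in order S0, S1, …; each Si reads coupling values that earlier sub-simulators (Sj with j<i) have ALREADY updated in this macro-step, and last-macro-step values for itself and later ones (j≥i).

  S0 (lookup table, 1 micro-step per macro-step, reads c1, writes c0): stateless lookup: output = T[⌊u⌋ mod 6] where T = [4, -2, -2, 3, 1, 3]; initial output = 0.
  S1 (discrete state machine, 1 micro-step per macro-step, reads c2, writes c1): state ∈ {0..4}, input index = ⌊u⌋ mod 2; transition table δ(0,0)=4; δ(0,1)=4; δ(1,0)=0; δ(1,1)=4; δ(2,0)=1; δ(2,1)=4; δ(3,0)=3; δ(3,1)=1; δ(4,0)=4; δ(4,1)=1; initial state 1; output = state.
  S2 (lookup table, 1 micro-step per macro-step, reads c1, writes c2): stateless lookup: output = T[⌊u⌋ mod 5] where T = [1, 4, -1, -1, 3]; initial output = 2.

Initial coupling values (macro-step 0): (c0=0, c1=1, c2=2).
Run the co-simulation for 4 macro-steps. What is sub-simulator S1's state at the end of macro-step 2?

macro 1: S0 reads c1=1 → after 1×micro: -2; S1 reads c2=2 → after 1×micro: 0; S2 reads c1=0 → after 1×micro: 1 ⇒ (c0=-2, c1=0, c2=1)
macro 2: S0 reads c1=0 → after 1×micro: 4; S1 reads c2=1 → after 1×micro: 4; S2 reads c1=4 → after 1×micro: 3 ⇒ (c0=4, c1=4, c2=3)
macro 3: S0 reads c1=4 → after 1×micro: 1; S1 reads c2=3 → after 1×micro: 1; S2 reads c1=1 → after 1×micro: 4 ⇒ (c0=1, c1=1, c2=4)
macro 4: S0 reads c1=1 → after 1×micro: -2; S1 reads c2=4 → after 1×micro: 0; S2 reads c1=0 → after 1×micro: 1 ⇒ (c0=-2, c1=0, c2=1)

S1 state at macro-step 2 = 4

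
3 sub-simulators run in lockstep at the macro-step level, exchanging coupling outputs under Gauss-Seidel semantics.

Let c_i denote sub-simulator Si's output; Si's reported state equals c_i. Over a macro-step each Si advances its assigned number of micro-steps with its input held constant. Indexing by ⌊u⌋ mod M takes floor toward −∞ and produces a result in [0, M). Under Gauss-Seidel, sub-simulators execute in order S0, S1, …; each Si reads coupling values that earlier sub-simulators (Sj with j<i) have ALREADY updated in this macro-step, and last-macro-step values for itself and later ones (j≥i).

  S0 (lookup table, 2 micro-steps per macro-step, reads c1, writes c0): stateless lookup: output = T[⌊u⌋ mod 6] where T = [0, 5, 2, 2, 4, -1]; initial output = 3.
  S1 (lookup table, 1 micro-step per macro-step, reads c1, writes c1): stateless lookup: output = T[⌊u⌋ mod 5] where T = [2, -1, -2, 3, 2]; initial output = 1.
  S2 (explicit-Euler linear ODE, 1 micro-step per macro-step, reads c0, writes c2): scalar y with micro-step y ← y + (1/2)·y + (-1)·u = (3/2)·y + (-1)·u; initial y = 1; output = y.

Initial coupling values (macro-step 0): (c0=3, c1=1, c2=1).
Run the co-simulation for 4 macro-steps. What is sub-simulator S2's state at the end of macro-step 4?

S2 state at macro-step 4 = -265/16

macro 1: S0 reads c1=1 → after 2×micro: 5; S1 reads c1=1 → after 1×micro: -1; S2 reads c0=5 → after 1×micro: -7/2 ⇒ (c0=5, c1=-1, c2=-7/2)
macro 2: S0 reads c1=-1 → after 2×micro: -1; S1 reads c1=-1 → after 1×micro: 2; S2 reads c0=-1 → after 1×micro: -17/4 ⇒ (c0=-1, c1=2, c2=-17/4)
macro 3: S0 reads c1=2 → after 2×micro: 2; S1 reads c1=2 → after 1×micro: -2; S2 reads c0=2 → after 1×micro: -67/8 ⇒ (c0=2, c1=-2, c2=-67/8)
macro 4: S0 reads c1=-2 → after 2×micro: 4; S1 reads c1=-2 → after 1×micro: 3; S2 reads c0=4 → after 1×micro: -265/16 ⇒ (c0=4, c1=3, c2=-265/16)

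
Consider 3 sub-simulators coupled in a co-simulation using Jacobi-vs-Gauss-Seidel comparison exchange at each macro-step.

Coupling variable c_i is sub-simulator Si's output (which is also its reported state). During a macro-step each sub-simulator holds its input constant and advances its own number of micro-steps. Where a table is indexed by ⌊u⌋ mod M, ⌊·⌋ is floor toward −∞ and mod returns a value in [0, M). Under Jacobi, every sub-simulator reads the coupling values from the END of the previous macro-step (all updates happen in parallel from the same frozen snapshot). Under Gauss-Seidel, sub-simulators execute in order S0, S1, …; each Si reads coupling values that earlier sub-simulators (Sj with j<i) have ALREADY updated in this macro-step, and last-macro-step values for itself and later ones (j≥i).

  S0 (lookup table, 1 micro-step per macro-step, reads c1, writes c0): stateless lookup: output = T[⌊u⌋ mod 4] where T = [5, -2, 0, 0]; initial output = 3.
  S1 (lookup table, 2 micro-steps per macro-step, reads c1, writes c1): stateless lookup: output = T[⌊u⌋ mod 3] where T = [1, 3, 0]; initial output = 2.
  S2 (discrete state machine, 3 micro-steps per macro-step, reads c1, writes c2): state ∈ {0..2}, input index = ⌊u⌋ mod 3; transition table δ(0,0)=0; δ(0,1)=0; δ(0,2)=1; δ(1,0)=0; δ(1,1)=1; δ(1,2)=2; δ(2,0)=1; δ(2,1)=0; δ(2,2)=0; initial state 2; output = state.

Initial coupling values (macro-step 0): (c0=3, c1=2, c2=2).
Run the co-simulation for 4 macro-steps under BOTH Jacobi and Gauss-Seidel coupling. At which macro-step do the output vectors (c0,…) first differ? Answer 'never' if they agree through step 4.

first divergence at macro-step: 1

[Jacobi] macro 1: S0 reads c1=2 → after 1×micro: 0; S1 reads c1=2 → after 2×micro: 0; S2 reads c1=2 → after 3×micro: 2 ⇒ (c0=0, c1=0, c2=2)
[Jacobi] macro 2: S0 reads c1=0 → after 1×micro: 5; S1 reads c1=0 → after 2×micro: 1; S2 reads c1=0 → after 3×micro: 0 ⇒ (c0=5, c1=1, c2=0)
[Jacobi] macro 3: S0 reads c1=1 → after 1×micro: -2; S1 reads c1=1 → after 2×micro: 3; S2 reads c1=1 → after 3×micro: 0 ⇒ (c0=-2, c1=3, c2=0)
[Jacobi] macro 4: S0 reads c1=3 → after 1×micro: 0; S1 reads c1=3 → after 2×micro: 1; S2 reads c1=3 → after 3×micro: 0 ⇒ (c0=0, c1=1, c2=0)
[Gauss-Seidel] macro 1: S0 reads c1=2 → after 1×micro: 0; S1 reads c1=2 → after 2×micro: 0; S2 reads c1=0 → after 3×micro: 0 ⇒ (c0=0, c1=0, c2=0)
[Gauss-Seidel] macro 2: S0 reads c1=0 → after 1×micro: 5; S1 reads c1=0 → after 2×micro: 1; S2 reads c1=1 → after 3×micro: 0 ⇒ (c0=5, c1=1, c2=0)
[Gauss-Seidel] macro 3: S0 reads c1=1 → after 1×micro: -2; S1 reads c1=1 → after 2×micro: 3; S2 reads c1=3 → after 3×micro: 0 ⇒ (c0=-2, c1=3, c2=0)
[Gauss-Seidel] macro 4: S0 reads c1=3 → after 1×micro: 0; S1 reads c1=3 → after 2×micro: 1; S2 reads c1=1 → after 3×micro: 0 ⇒ (c0=0, c1=1, c2=0)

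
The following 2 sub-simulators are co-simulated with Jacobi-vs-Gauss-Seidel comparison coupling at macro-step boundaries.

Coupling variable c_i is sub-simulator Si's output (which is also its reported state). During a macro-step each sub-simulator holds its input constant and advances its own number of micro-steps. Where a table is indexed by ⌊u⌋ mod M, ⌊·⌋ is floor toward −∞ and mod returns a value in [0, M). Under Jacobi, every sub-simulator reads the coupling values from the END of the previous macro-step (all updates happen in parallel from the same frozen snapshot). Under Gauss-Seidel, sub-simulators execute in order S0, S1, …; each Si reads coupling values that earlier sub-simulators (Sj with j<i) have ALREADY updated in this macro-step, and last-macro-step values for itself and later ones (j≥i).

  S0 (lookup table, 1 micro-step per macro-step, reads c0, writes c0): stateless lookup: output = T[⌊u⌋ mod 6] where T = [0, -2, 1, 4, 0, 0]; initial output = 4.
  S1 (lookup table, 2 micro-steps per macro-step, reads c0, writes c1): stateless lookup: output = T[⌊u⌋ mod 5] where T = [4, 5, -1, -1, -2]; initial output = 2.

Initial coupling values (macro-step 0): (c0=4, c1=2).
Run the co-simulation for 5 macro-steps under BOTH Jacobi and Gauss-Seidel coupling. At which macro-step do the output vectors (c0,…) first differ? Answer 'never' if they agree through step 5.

[Jacobi] macro 1: S0 reads c0=4 → after 1×micro: 0; S1 reads c0=4 → after 2×micro: -2 ⇒ (c0=0, c1=-2)
[Jacobi] macro 2: S0 reads c0=0 → after 1×micro: 0; S1 reads c0=0 → after 2×micro: 4 ⇒ (c0=0, c1=4)
[Jacobi] macro 3: S0 reads c0=0 → after 1×micro: 0; S1 reads c0=0 → after 2×micro: 4 ⇒ (c0=0, c1=4)
[Jacobi] macro 4: S0 reads c0=0 → after 1×micro: 0; S1 reads c0=0 → after 2×micro: 4 ⇒ (c0=0, c1=4)
[Jacobi] macro 5: S0 reads c0=0 → after 1×micro: 0; S1 reads c0=0 → after 2×micro: 4 ⇒ (c0=0, c1=4)
[Gauss-Seidel] macro 1: S0 reads c0=4 → after 1×micro: 0; S1 reads c0=0 → after 2×micro: 4 ⇒ (c0=0, c1=4)
[Gauss-Seidel] macro 2: S0 reads c0=0 → after 1×micro: 0; S1 reads c0=0 → after 2×micro: 4 ⇒ (c0=0, c1=4)
[Gauss-Seidel] macro 3: S0 reads c0=0 → after 1×micro: 0; S1 reads c0=0 → after 2×micro: 4 ⇒ (c0=0, c1=4)
[Gauss-Seidel] macro 4: S0 reads c0=0 → after 1×micro: 0; S1 reads c0=0 → after 2×micro: 4 ⇒ (c0=0, c1=4)
[Gauss-Seidel] macro 5: S0 reads c0=0 → after 1×micro: 0; S1 reads c0=0 → after 2×micro: 4 ⇒ (c0=0, c1=4)

first divergence at macro-step: 1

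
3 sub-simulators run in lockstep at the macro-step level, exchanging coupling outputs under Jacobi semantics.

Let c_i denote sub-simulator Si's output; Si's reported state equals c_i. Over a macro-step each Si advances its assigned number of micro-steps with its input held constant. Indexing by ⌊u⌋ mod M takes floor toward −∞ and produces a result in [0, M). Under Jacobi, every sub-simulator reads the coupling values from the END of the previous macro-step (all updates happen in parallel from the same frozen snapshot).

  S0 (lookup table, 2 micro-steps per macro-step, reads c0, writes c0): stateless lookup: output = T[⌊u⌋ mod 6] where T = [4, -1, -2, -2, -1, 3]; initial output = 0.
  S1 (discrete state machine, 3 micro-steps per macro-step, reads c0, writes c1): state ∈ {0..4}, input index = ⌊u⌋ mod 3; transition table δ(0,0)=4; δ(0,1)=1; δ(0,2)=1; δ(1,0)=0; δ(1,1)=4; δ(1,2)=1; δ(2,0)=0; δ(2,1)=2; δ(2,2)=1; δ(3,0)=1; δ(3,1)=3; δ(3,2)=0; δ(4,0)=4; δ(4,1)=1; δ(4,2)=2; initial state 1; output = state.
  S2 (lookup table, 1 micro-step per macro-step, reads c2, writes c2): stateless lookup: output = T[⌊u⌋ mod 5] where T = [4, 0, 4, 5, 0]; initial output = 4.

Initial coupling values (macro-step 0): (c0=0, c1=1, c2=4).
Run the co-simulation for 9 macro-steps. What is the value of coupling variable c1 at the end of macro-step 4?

c1 at macro-step 4 = 4

macro 1: S0 reads c0=0 → after 2×micro: 4; S1 reads c0=0 → after 3×micro: 4; S2 reads c2=4 → after 1×micro: 0 ⇒ (c0=4, c1=4, c2=0)
macro 2: S0 reads c0=4 → after 2×micro: -1; S1 reads c0=4 → after 3×micro: 1; S2 reads c2=0 → after 1×micro: 4 ⇒ (c0=-1, c1=1, c2=4)
macro 3: S0 reads c0=-1 → after 2×micro: 3; S1 reads c0=-1 → after 3×micro: 1; S2 reads c2=4 → after 1×micro: 0 ⇒ (c0=3, c1=1, c2=0)
macro 4: S0 reads c0=3 → after 2×micro: -2; S1 reads c0=3 → after 3×micro: 4; S2 reads c2=0 → after 1×micro: 4 ⇒ (c0=-2, c1=4, c2=4)
macro 5: S0 reads c0=-2 → after 2×micro: -1; S1 reads c0=-2 → after 3×micro: 1; S2 reads c2=4 → after 1×micro: 0 ⇒ (c0=-1, c1=1, c2=0)
macro 6: S0 reads c0=-1 → after 2×micro: 3; S1 reads c0=-1 → after 3×micro: 1; S2 reads c2=0 → after 1×micro: 4 ⇒ (c0=3, c1=1, c2=4)
macro 7: S0 reads c0=3 → after 2×micro: -2; S1 reads c0=3 → after 3×micro: 4; S2 reads c2=4 → after 1×micro: 0 ⇒ (c0=-2, c1=4, c2=0)
macro 8: S0 reads c0=-2 → after 2×micro: -1; S1 reads c0=-2 → after 3×micro: 1; S2 reads c2=0 → after 1×micro: 4 ⇒ (c0=-1, c1=1, c2=4)
macro 9: S0 reads c0=-1 → after 2×micro: 3; S1 reads c0=-1 → after 3×micro: 1; S2 reads c2=4 → after 1×micro: 0 ⇒ (c0=3, c1=1, c2=0)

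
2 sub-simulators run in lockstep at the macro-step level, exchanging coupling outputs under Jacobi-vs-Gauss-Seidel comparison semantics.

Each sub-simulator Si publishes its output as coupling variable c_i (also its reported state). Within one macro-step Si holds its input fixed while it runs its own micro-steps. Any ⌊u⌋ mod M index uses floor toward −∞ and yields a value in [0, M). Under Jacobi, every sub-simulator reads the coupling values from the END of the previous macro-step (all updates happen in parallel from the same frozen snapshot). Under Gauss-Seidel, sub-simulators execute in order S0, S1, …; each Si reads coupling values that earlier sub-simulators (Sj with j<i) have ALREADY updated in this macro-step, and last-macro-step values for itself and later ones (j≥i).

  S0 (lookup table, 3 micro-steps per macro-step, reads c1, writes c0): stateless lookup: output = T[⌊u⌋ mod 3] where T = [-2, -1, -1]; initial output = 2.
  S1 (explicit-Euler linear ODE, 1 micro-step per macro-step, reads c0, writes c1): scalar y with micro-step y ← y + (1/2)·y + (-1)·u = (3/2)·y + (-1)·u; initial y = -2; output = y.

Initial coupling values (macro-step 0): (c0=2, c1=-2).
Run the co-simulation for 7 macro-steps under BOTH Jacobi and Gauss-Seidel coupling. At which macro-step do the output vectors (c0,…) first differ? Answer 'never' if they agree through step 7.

[Jacobi] macro 1: S0 reads c1=-2 → after 3×micro: -1; S1 reads c0=2 → after 1×micro: -5 ⇒ (c0=-1, c1=-5)
[Jacobi] macro 2: S0 reads c1=-5 → after 3×micro: -1; S1 reads c0=-1 → after 1×micro: -13/2 ⇒ (c0=-1, c1=-13/2)
[Jacobi] macro 3: S0 reads c1=-13/2 → after 3×micro: -1; S1 reads c0=-1 → after 1×micro: -35/4 ⇒ (c0=-1, c1=-35/4)
[Jacobi] macro 4: S0 reads c1=-35/4 → after 3×micro: -2; S1 reads c0=-1 → after 1×micro: -97/8 ⇒ (c0=-2, c1=-97/8)
[Jacobi] macro 5: S0 reads c1=-97/8 → after 3×micro: -1; S1 reads c0=-2 → after 1×micro: -259/16 ⇒ (c0=-1, c1=-259/16)
[Jacobi] macro 6: S0 reads c1=-259/16 → after 3×micro: -1; S1 reads c0=-1 → after 1×micro: -745/32 ⇒ (c0=-1, c1=-745/32)
[Jacobi] macro 7: S0 reads c1=-745/32 → after 3×micro: -2; S1 reads c0=-1 → after 1×micro: -2171/64 ⇒ (c0=-2, c1=-2171/64)
[Gauss-Seidel] macro 1: S0 reads c1=-2 → after 3×micro: -1; S1 reads c0=-1 → after 1×micro: -2 ⇒ (c0=-1, c1=-2)
[Gauss-Seidel] macro 2: S0 reads c1=-2 → after 3×micro: -1; S1 reads c0=-1 → after 1×micro: -2 ⇒ (c0=-1, c1=-2)
[Gauss-Seidel] macro 3: S0 reads c1=-2 → after 3×micro: -1; S1 reads c0=-1 → after 1×micro: -2 ⇒ (c0=-1, c1=-2)
[Gauss-Seidel] macro 4: S0 reads c1=-2 → after 3×micro: -1; S1 reads c0=-1 → after 1×micro: -2 ⇒ (c0=-1, c1=-2)
[Gauss-Seidel] macro 5: S0 reads c1=-2 → after 3×micro: -1; S1 reads c0=-1 → after 1×micro: -2 ⇒ (c0=-1, c1=-2)
[Gauss-Seidel] macro 6: S0 reads c1=-2 → after 3×micro: -1; S1 reads c0=-1 → after 1×micro: -2 ⇒ (c0=-1, c1=-2)
[Gauss-Seidel] macro 7: S0 reads c1=-2 → after 3×micro: -1; S1 reads c0=-1 → after 1×micro: -2 ⇒ (c0=-1, c1=-2)

first divergence at macro-step: 1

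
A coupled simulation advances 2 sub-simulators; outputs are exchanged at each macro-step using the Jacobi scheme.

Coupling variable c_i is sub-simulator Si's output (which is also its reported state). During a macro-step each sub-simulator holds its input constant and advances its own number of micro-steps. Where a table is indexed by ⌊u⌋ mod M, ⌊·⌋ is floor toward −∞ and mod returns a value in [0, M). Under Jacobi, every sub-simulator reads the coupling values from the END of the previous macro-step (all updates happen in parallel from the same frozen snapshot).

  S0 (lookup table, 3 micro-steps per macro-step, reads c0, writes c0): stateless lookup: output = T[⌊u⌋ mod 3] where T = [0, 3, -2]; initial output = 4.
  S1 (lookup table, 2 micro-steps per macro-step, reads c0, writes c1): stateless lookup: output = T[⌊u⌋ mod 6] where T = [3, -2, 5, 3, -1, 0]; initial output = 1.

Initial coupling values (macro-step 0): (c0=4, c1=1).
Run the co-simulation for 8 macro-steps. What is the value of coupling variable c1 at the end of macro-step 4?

macro 1: S0 reads c0=4 → after 3×micro: 3; S1 reads c0=4 → after 2×micro: -1 ⇒ (c0=3, c1=-1)
macro 2: S0 reads c0=3 → after 3×micro: 0; S1 reads c0=3 → after 2×micro: 3 ⇒ (c0=0, c1=3)
macro 3: S0 reads c0=0 → after 3×micro: 0; S1 reads c0=0 → after 2×micro: 3 ⇒ (c0=0, c1=3)
macro 4: S0 reads c0=0 → after 3×micro: 0; S1 reads c0=0 → after 2×micro: 3 ⇒ (c0=0, c1=3)
macro 5: S0 reads c0=0 → after 3×micro: 0; S1 reads c0=0 → after 2×micro: 3 ⇒ (c0=0, c1=3)
macro 6: S0 reads c0=0 → after 3×micro: 0; S1 reads c0=0 → after 2×micro: 3 ⇒ (c0=0, c1=3)
macro 7: S0 reads c0=0 → after 3×micro: 0; S1 reads c0=0 → after 2×micro: 3 ⇒ (c0=0, c1=3)
macro 8: S0 reads c0=0 → after 3×micro: 0; S1 reads c0=0 → after 2×micro: 3 ⇒ (c0=0, c1=3)

c1 at macro-step 4 = 3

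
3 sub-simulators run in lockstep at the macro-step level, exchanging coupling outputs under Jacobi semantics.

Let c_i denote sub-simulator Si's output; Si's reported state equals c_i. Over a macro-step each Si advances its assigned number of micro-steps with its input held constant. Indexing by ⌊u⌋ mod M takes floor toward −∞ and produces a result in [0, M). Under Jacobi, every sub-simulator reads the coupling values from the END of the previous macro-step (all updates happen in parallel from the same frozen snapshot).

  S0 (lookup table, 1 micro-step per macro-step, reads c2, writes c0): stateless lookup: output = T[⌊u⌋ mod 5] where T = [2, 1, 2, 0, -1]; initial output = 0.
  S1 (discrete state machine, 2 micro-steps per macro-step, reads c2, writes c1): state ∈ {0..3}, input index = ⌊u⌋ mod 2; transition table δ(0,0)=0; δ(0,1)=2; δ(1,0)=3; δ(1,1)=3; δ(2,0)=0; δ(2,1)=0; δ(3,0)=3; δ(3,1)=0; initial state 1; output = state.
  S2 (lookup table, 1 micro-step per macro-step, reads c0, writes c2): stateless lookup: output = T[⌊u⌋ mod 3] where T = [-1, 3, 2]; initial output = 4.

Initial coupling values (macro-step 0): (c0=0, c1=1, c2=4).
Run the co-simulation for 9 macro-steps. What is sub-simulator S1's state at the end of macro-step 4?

S1 state at macro-step 4 = 0

macro 1: S0 reads c2=4 → after 1×micro: -1; S1 reads c2=4 → after 2×micro: 3; S2 reads c0=0 → after 1×micro: -1 ⇒ (c0=-1, c1=3, c2=-1)
macro 2: S0 reads c2=-1 → after 1×micro: -1; S1 reads c2=-1 → after 2×micro: 2; S2 reads c0=-1 → after 1×micro: 2 ⇒ (c0=-1, c1=2, c2=2)
macro 3: S0 reads c2=2 → after 1×micro: 2; S1 reads c2=2 → after 2×micro: 0; S2 reads c0=-1 → after 1×micro: 2 ⇒ (c0=2, c1=0, c2=2)
macro 4: S0 reads c2=2 → after 1×micro: 2; S1 reads c2=2 → after 2×micro: 0; S2 reads c0=2 → after 1×micro: 2 ⇒ (c0=2, c1=0, c2=2)
macro 5: S0 reads c2=2 → after 1×micro: 2; S1 reads c2=2 → after 2×micro: 0; S2 reads c0=2 → after 1×micro: 2 ⇒ (c0=2, c1=0, c2=2)
macro 6: S0 reads c2=2 → after 1×micro: 2; S1 reads c2=2 → after 2×micro: 0; S2 reads c0=2 → after 1×micro: 2 ⇒ (c0=2, c1=0, c2=2)
macro 7: S0 reads c2=2 → after 1×micro: 2; S1 reads c2=2 → after 2×micro: 0; S2 reads c0=2 → after 1×micro: 2 ⇒ (c0=2, c1=0, c2=2)
macro 8: S0 reads c2=2 → after 1×micro: 2; S1 reads c2=2 → after 2×micro: 0; S2 reads c0=2 → after 1×micro: 2 ⇒ (c0=2, c1=0, c2=2)
macro 9: S0 reads c2=2 → after 1×micro: 2; S1 reads c2=2 → after 2×micro: 0; S2 reads c0=2 → after 1×micro: 2 ⇒ (c0=2, c1=0, c2=2)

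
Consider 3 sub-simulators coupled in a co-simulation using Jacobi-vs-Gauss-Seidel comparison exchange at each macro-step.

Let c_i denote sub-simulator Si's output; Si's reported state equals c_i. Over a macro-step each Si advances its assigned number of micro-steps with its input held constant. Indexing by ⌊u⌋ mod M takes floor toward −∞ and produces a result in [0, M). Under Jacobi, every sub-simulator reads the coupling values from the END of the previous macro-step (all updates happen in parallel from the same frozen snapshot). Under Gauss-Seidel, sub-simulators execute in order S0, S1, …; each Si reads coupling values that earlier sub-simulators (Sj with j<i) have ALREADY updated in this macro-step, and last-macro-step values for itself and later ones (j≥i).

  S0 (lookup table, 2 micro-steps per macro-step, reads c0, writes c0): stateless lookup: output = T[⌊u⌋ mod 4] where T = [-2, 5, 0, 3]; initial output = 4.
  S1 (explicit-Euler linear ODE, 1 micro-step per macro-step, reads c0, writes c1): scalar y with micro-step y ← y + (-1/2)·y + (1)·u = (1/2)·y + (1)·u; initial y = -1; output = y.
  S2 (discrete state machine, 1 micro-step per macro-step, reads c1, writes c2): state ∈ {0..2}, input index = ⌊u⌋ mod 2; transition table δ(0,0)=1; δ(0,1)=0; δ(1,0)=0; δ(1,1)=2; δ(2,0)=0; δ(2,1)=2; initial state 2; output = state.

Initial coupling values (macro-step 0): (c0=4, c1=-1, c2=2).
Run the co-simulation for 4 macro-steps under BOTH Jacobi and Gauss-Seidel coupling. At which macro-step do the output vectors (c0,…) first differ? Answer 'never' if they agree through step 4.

[Jacobi] macro 1: S0 reads c0=4 → after 2×micro: -2; S1 reads c0=4 → after 1×micro: 7/2; S2 reads c1=-1 → after 1×micro: 2 ⇒ (c0=-2, c1=7/2, c2=2)
[Jacobi] macro 2: S0 reads c0=-2 → after 2×micro: 0; S1 reads c0=-2 → after 1×micro: -1/4; S2 reads c1=7/2 → after 1×micro: 2 ⇒ (c0=0, c1=-1/4, c2=2)
[Jacobi] macro 3: S0 reads c0=0 → after 2×micro: -2; S1 reads c0=0 → after 1×micro: -1/8; S2 reads c1=-1/4 → after 1×micro: 2 ⇒ (c0=-2, c1=-1/8, c2=2)
[Jacobi] macro 4: S0 reads c0=-2 → after 2×micro: 0; S1 reads c0=-2 → after 1×micro: -33/16; S2 reads c1=-1/8 → after 1×micro: 2 ⇒ (c0=0, c1=-33/16, c2=2)
[Gauss-Seidel] macro 1: S0 reads c0=4 → after 2×micro: -2; S1 reads c0=-2 → after 1×micro: -5/2; S2 reads c1=-5/2 → after 1×micro: 2 ⇒ (c0=-2, c1=-5/2, c2=2)
[Gauss-Seidel] macro 2: S0 reads c0=-2 → after 2×micro: 0; S1 reads c0=0 → after 1×micro: -5/4; S2 reads c1=-5/4 → after 1×micro: 0 ⇒ (c0=0, c1=-5/4, c2=0)
[Gauss-Seidel] macro 3: S0 reads c0=0 → after 2×micro: -2; S1 reads c0=-2 → after 1×micro: -21/8; S2 reads c1=-21/8 → after 1×micro: 0 ⇒ (c0=-2, c1=-21/8, c2=0)
[Gauss-Seidel] macro 4: S0 reads c0=-2 → after 2×micro: 0; S1 reads c0=0 → after 1×micro: -21/16; S2 reads c1=-21/16 → after 1×micro: 1 ⇒ (c0=0, c1=-21/16, c2=1)

first divergence at macro-step: 1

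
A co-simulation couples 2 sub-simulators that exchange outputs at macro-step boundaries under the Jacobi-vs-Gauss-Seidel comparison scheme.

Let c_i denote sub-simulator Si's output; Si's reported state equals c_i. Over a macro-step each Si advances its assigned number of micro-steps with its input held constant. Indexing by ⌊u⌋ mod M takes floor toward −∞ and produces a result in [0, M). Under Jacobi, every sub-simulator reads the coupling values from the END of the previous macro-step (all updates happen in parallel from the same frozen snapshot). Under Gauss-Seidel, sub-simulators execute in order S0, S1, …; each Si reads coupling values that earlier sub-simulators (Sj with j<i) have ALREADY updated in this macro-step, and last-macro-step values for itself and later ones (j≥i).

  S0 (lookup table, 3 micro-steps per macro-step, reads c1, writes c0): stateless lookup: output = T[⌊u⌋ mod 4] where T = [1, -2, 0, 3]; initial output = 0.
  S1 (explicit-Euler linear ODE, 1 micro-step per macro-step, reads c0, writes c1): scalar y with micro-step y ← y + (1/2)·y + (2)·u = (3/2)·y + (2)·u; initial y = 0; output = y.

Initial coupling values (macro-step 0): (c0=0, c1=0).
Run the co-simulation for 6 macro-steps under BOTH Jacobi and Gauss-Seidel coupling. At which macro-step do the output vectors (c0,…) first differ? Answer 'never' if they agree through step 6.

first divergence at macro-step: 1

[Jacobi] macro 1: S0 reads c1=0 → after 3×micro: 1; S1 reads c0=0 → after 1×micro: 0 ⇒ (c0=1, c1=0)
[Jacobi] macro 2: S0 reads c1=0 → after 3×micro: 1; S1 reads c0=1 → after 1×micro: 2 ⇒ (c0=1, c1=2)
[Jacobi] macro 3: S0 reads c1=2 → after 3×micro: 0; S1 reads c0=1 → after 1×micro: 5 ⇒ (c0=0, c1=5)
[Jacobi] macro 4: S0 reads c1=5 → after 3×micro: -2; S1 reads c0=0 → after 1×micro: 15/2 ⇒ (c0=-2, c1=15/2)
[Jacobi] macro 5: S0 reads c1=15/2 → after 3×micro: 3; S1 reads c0=-2 → after 1×micro: 29/4 ⇒ (c0=3, c1=29/4)
[Jacobi] macro 6: S0 reads c1=29/4 → after 3×micro: 3; S1 reads c0=3 → after 1×micro: 135/8 ⇒ (c0=3, c1=135/8)
[Gauss-Seidel] macro 1: S0 reads c1=0 → after 3×micro: 1; S1 reads c0=1 → after 1×micro: 2 ⇒ (c0=1, c1=2)
[Gauss-Seidel] macro 2: S0 reads c1=2 → after 3×micro: 0; S1 reads c0=0 → after 1×micro: 3 ⇒ (c0=0, c1=3)
[Gauss-Seidel] macro 3: S0 reads c1=3 → after 3×micro: 3; S1 reads c0=3 → after 1×micro: 21/2 ⇒ (c0=3, c1=21/2)
[Gauss-Seidel] macro 4: S0 reads c1=21/2 → after 3×micro: 0; S1 reads c0=0 → after 1×micro: 63/4 ⇒ (c0=0, c1=63/4)
[Gauss-Seidel] macro 5: S0 reads c1=63/4 → after 3×micro: 3; S1 reads c0=3 → after 1×micro: 237/8 ⇒ (c0=3, c1=237/8)
[Gauss-Seidel] macro 6: S0 reads c1=237/8 → after 3×micro: -2; S1 reads c0=-2 → after 1×micro: 647/16 ⇒ (c0=-2, c1=647/16)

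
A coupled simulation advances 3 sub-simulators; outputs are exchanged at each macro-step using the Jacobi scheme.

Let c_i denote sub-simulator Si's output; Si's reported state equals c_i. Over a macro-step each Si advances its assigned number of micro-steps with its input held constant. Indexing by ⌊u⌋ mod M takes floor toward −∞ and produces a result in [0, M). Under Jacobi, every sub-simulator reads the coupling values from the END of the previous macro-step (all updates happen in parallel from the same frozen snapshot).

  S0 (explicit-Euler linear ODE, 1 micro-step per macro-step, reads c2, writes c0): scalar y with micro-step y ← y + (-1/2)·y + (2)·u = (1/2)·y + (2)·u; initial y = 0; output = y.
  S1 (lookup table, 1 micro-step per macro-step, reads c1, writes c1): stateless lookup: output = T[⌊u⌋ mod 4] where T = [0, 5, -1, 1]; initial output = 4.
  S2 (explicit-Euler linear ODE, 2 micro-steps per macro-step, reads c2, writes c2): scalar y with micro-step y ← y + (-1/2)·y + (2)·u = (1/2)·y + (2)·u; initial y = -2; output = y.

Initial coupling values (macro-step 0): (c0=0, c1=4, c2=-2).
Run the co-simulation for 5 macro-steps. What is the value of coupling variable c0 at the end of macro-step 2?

c0 at macro-step 2 = -15

macro 1: S0 reads c2=-2 → after 1×micro: -4; S1 reads c1=4 → after 1×micro: 0; S2 reads c2=-2 → after 2×micro: -13/2 ⇒ (c0=-4, c1=0, c2=-13/2)
macro 2: S0 reads c2=-13/2 → after 1×micro: -15; S1 reads c1=0 → after 1×micro: 0; S2 reads c2=-13/2 → after 2×micro: -169/8 ⇒ (c0=-15, c1=0, c2=-169/8)
macro 3: S0 reads c2=-169/8 → after 1×micro: -199/4; S1 reads c1=0 → after 1×micro: 0; S2 reads c2=-169/8 → after 2×micro: -2197/32 ⇒ (c0=-199/4, c1=0, c2=-2197/32)
macro 4: S0 reads c2=-2197/32 → after 1×micro: -2595/16; S1 reads c1=0 → after 1×micro: 0; S2 reads c2=-2197/32 → after 2×micro: -28561/128 ⇒ (c0=-2595/16, c1=0, c2=-28561/128)
macro 5: S0 reads c2=-28561/128 → after 1×micro: -33751/64; S1 reads c1=0 → after 1×micro: 0; S2 reads c2=-28561/128 → after 2×micro: -371293/512 ⇒ (c0=-33751/64, c1=0, c2=-371293/512)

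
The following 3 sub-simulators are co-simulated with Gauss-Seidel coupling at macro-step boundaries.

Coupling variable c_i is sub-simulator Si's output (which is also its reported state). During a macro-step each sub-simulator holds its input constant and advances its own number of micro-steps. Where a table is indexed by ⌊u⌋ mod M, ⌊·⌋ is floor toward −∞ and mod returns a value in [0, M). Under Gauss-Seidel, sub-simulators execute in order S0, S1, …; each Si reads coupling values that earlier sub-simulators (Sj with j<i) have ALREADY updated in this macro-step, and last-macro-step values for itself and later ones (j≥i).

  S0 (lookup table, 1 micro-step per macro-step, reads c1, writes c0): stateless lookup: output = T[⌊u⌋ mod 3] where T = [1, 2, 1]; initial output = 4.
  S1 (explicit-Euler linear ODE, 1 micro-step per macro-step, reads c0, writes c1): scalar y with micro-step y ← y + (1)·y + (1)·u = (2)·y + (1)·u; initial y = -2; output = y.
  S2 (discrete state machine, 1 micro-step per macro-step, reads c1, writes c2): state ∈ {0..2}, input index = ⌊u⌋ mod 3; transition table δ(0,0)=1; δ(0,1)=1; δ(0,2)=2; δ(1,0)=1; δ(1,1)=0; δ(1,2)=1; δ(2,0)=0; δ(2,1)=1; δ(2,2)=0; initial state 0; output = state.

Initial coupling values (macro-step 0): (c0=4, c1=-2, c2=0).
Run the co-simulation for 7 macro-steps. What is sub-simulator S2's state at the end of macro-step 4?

macro 1: S0 reads c1=-2 → after 1×micro: 2; S1 reads c0=2 → after 1×micro: -2; S2 reads c1=-2 → after 1×micro: 1 ⇒ (c0=2, c1=-2, c2=1)
macro 2: S0 reads c1=-2 → after 1×micro: 2; S1 reads c0=2 → after 1×micro: -2; S2 reads c1=-2 → after 1×micro: 0 ⇒ (c0=2, c1=-2, c2=0)
macro 3: S0 reads c1=-2 → after 1×micro: 2; S1 reads c0=2 → after 1×micro: -2; S2 reads c1=-2 → after 1×micro: 1 ⇒ (c0=2, c1=-2, c2=1)
macro 4: S0 reads c1=-2 → after 1×micro: 2; S1 reads c0=2 → after 1×micro: -2; S2 reads c1=-2 → after 1×micro: 0 ⇒ (c0=2, c1=-2, c2=0)
macro 5: S0 reads c1=-2 → after 1×micro: 2; S1 reads c0=2 → after 1×micro: -2; S2 reads c1=-2 → after 1×micro: 1 ⇒ (c0=2, c1=-2, c2=1)
macro 6: S0 reads c1=-2 → after 1×micro: 2; S1 reads c0=2 → after 1×micro: -2; S2 reads c1=-2 → after 1×micro: 0 ⇒ (c0=2, c1=-2, c2=0)
macro 7: S0 reads c1=-2 → after 1×micro: 2; S1 reads c0=2 → after 1×micro: -2; S2 reads c1=-2 → after 1×micro: 1 ⇒ (c0=2, c1=-2, c2=1)

S2 state at macro-step 4 = 0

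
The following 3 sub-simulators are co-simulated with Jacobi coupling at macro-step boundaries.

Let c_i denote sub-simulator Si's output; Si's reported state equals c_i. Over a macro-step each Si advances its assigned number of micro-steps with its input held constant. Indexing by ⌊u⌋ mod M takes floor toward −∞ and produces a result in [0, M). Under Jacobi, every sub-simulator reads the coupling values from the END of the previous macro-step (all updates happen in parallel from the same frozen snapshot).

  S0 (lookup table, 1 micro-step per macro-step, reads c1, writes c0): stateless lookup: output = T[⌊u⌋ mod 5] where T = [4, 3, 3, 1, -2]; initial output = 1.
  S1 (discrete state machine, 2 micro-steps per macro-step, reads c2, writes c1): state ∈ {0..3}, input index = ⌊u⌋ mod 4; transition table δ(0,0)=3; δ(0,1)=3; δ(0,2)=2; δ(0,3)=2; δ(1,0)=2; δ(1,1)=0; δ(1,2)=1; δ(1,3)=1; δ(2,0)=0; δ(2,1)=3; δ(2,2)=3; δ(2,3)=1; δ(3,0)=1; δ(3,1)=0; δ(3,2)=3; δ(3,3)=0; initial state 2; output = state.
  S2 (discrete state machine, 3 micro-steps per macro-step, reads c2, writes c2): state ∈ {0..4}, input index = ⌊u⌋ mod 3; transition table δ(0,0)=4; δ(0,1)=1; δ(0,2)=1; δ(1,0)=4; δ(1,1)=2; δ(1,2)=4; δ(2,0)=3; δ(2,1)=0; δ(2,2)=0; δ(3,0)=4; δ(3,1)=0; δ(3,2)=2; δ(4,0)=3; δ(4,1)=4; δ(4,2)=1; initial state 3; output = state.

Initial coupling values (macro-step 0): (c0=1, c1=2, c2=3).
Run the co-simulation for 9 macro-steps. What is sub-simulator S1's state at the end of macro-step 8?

macro 1: S0 reads c1=2 → after 1×micro: 3; S1 reads c2=3 → after 2×micro: 1; S2 reads c2=3 → after 3×micro: 4 ⇒ (c0=3, c1=1, c2=4)
macro 2: S0 reads c1=1 → after 1×micro: 3; S1 reads c2=4 → after 2×micro: 0; S2 reads c2=4 → after 3×micro: 4 ⇒ (c0=3, c1=0, c2=4)
macro 3: S0 reads c1=0 → after 1×micro: 4; S1 reads c2=4 → after 2×micro: 1; S2 reads c2=4 → after 3×micro: 4 ⇒ (c0=4, c1=1, c2=4)
macro 4: S0 reads c1=1 → after 1×micro: 3; S1 reads c2=4 → after 2×micro: 0; S2 reads c2=4 → after 3×micro: 4 ⇒ (c0=3, c1=0, c2=4)
macro 5: S0 reads c1=0 → after 1×micro: 4; S1 reads c2=4 → after 2×micro: 1; S2 reads c2=4 → after 3×micro: 4 ⇒ (c0=4, c1=1, c2=4)
macro 6: S0 reads c1=1 → after 1×micro: 3; S1 reads c2=4 → after 2×micro: 0; S2 reads c2=4 → after 3×micro: 4 ⇒ (c0=3, c1=0, c2=4)
macro 7: S0 reads c1=0 → after 1×micro: 4; S1 reads c2=4 → after 2×micro: 1; S2 reads c2=4 → after 3×micro: 4 ⇒ (c0=4, c1=1, c2=4)
macro 8: S0 reads c1=1 → after 1×micro: 3; S1 reads c2=4 → after 2×micro: 0; S2 reads c2=4 → after 3×micro: 4 ⇒ (c0=3, c1=0, c2=4)
macro 9: S0 reads c1=0 → after 1×micro: 4; S1 reads c2=4 → after 2×micro: 1; S2 reads c2=4 → after 3×micro: 4 ⇒ (c0=4, c1=1, c2=4)

S1 state at macro-step 8 = 0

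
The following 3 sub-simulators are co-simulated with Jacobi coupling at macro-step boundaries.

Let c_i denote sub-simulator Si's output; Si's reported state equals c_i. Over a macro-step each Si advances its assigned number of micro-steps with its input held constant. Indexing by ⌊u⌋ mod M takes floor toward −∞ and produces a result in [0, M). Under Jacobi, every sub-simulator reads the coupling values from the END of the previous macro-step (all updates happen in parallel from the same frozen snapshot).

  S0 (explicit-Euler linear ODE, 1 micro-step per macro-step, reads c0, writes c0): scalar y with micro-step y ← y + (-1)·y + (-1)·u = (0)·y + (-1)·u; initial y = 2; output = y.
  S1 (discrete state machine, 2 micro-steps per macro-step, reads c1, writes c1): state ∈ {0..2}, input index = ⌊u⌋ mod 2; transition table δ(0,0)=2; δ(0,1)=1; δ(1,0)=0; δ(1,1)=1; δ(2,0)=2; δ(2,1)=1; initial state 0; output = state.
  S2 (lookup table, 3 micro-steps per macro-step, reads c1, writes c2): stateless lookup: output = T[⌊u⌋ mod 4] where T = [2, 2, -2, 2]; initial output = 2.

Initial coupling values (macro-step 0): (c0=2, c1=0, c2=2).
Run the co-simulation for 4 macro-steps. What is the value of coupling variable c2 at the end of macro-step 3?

c2 at macro-step 3 = -2

macro 1: S0 reads c0=2 → after 1×micro: -2; S1 reads c1=0 → after 2×micro: 2; S2 reads c1=0 → after 3×micro: 2 ⇒ (c0=-2, c1=2, c2=2)
macro 2: S0 reads c0=-2 → after 1×micro: 2; S1 reads c1=2 → after 2×micro: 2; S2 reads c1=2 → after 3×micro: -2 ⇒ (c0=2, c1=2, c2=-2)
macro 3: S0 reads c0=2 → after 1×micro: -2; S1 reads c1=2 → after 2×micro: 2; S2 reads c1=2 → after 3×micro: -2 ⇒ (c0=-2, c1=2, c2=-2)
macro 4: S0 reads c0=-2 → after 1×micro: 2; S1 reads c1=2 → after 2×micro: 2; S2 reads c1=2 → after 3×micro: -2 ⇒ (c0=2, c1=2, c2=-2)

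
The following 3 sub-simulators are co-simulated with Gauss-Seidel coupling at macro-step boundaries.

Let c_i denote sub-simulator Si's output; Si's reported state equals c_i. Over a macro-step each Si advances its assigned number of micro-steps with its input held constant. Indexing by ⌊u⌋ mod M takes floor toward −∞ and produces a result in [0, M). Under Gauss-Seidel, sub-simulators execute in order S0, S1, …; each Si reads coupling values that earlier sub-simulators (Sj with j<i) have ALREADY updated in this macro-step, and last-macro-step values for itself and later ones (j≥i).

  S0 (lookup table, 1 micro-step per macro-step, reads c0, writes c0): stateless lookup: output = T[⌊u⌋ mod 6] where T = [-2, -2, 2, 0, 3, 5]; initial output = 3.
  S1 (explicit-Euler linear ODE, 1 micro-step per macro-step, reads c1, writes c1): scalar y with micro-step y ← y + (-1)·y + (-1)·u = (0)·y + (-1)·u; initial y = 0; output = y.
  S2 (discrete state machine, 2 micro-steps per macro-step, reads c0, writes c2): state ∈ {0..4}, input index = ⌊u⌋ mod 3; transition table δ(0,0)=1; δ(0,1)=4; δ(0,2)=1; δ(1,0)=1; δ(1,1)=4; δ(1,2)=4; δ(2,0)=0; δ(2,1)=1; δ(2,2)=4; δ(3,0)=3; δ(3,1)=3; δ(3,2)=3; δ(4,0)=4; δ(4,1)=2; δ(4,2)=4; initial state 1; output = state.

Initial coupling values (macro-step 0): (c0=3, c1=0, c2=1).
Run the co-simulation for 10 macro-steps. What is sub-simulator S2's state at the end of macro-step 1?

S2 state at macro-step 1 = 1

macro 1: S0 reads c0=3 → after 1×micro: 0; S1 reads c1=0 → after 1×micro: 0; S2 reads c0=0 → after 2×micro: 1 ⇒ (c0=0, c1=0, c2=1)
macro 2: S0 reads c0=0 → after 1×micro: -2; S1 reads c1=0 → after 1×micro: 0; S2 reads c0=-2 → after 2×micro: 2 ⇒ (c0=-2, c1=0, c2=2)
macro 3: S0 reads c0=-2 → after 1×micro: 3; S1 reads c1=0 → after 1×micro: 0; S2 reads c0=3 → after 2×micro: 1 ⇒ (c0=3, c1=0, c2=1)
macro 4: S0 reads c0=3 → after 1×micro: 0; S1 reads c1=0 → after 1×micro: 0; S2 reads c0=0 → after 2×micro: 1 ⇒ (c0=0, c1=0, c2=1)
macro 5: S0 reads c0=0 → after 1×micro: -2; S1 reads c1=0 → after 1×micro: 0; S2 reads c0=-2 → after 2×micro: 2 ⇒ (c0=-2, c1=0, c2=2)
macro 6: S0 reads c0=-2 → after 1×micro: 3; S1 reads c1=0 → after 1×micro: 0; S2 reads c0=3 → after 2×micro: 1 ⇒ (c0=3, c1=0, c2=1)
macro 7: S0 reads c0=3 → after 1×micro: 0; S1 reads c1=0 → after 1×micro: 0; S2 reads c0=0 → after 2×micro: 1 ⇒ (c0=0, c1=0, c2=1)
macro 8: S0 reads c0=0 → after 1×micro: -2; S1 reads c1=0 → after 1×micro: 0; S2 reads c0=-2 → after 2×micro: 2 ⇒ (c0=-2, c1=0, c2=2)
macro 9: S0 reads c0=-2 → after 1×micro: 3; S1 reads c1=0 → after 1×micro: 0; S2 reads c0=3 → after 2×micro: 1 ⇒ (c0=3, c1=0, c2=1)
macro 10: S0 reads c0=3 → after 1×micro: 0; S1 reads c1=0 → after 1×micro: 0; S2 reads c0=0 → after 2×micro: 1 ⇒ (c0=0, c1=0, c2=1)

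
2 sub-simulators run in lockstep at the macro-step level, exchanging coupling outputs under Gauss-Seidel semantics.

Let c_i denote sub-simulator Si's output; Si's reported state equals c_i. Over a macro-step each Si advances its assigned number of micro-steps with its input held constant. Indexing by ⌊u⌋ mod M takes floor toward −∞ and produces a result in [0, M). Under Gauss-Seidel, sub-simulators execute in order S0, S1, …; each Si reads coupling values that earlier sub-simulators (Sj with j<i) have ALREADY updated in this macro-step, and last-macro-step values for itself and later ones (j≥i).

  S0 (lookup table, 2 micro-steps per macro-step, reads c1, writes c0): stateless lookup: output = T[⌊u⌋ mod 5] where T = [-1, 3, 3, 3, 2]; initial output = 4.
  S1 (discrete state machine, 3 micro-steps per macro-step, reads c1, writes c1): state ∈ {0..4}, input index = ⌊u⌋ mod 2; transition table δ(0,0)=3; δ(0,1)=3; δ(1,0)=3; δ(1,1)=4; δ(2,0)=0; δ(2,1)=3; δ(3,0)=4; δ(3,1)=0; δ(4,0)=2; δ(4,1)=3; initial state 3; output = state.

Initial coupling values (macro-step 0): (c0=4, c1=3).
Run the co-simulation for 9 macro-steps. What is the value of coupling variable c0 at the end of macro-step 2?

macro 1: S0 reads c1=3 → after 2×micro: 3; S1 reads c1=3 → after 3×micro: 0 ⇒ (c0=3, c1=0)
macro 2: S0 reads c1=0 → after 2×micro: -1; S1 reads c1=0 → after 3×micro: 2 ⇒ (c0=-1, c1=2)
macro 3: S0 reads c1=2 → after 2×micro: 3; S1 reads c1=2 → after 3×micro: 4 ⇒ (c0=3, c1=4)
macro 4: S0 reads c1=4 → after 2×micro: 2; S1 reads c1=4 → after 3×micro: 3 ⇒ (c0=2, c1=3)
macro 5: S0 reads c1=3 → after 2×micro: 3; S1 reads c1=3 → after 3×micro: 0 ⇒ (c0=3, c1=0)
macro 6: S0 reads c1=0 → after 2×micro: -1; S1 reads c1=0 → after 3×micro: 2 ⇒ (c0=-1, c1=2)
macro 7: S0 reads c1=2 → after 2×micro: 3; S1 reads c1=2 → after 3×micro: 4 ⇒ (c0=3, c1=4)
macro 8: S0 reads c1=4 → after 2×micro: 2; S1 reads c1=4 → after 3×micro: 3 ⇒ (c0=2, c1=3)
macro 9: S0 reads c1=3 → after 2×micro: 3; S1 reads c1=3 → after 3×micro: 0 ⇒ (c0=3, c1=0)

c0 at macro-step 2 = -1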